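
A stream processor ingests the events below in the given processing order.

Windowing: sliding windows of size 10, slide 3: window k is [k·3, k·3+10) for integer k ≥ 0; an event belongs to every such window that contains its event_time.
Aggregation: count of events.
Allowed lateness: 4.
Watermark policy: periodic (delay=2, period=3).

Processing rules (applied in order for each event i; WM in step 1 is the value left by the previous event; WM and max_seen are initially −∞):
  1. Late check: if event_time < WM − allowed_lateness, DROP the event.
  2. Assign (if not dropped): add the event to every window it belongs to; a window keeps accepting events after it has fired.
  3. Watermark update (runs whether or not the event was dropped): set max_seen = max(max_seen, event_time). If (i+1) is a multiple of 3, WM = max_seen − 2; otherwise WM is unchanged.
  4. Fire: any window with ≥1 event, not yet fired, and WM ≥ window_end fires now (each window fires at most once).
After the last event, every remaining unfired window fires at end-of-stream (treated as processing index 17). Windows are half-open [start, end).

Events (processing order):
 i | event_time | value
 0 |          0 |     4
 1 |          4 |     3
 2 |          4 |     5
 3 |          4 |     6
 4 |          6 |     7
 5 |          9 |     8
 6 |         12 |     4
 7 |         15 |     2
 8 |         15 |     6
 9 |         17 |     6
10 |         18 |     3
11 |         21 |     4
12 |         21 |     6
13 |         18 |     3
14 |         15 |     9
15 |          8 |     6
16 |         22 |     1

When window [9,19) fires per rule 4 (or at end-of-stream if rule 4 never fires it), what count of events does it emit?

i=0 t=0 v=4: → [0,10); WM=−∞
i=1 t=4 v=3: → [3,13),[0,10); WM=−∞
i=2 t=4 v=5: → [3,13),[0,10); WM=2
i=3 t=4 v=6: → [3,13),[0,10); WM=2
i=4 t=6 v=7: → [6,16),[3,13),[0,10); WM=2
i=5 t=9 v=8: → [9,19),[6,16),[3,13),[0,10); WM=7
i=6 t=12 v=4: → [12,22),[9,19),[6,16),[3,13); WM=7
i=7 t=15 v=2: → [15,25),[12,22),[9,19),[6,16); WM=7
i=8 t=15 v=6: → [15,25),[12,22),[9,19),[6,16); WM=13; [0,10) fires=6 [3,13) fires=6
i=9 t=17 v=6: → [15,25),[12,22),[9,19); WM=13
i=10 t=18 v=3: → [18,28),[15,25),[12,22),[9,19); WM=13
i=11 t=21 v=4: → [21,31),[18,28),[15,25),[12,22); WM=19; [6,16) fires=5 [9,19) fires=6
i=12 t=21 v=6: → [21,31),[18,28),[15,25),[12,22); WM=19
i=13 t=18 v=3: → [18,28),[15,25),[12,22),[9,19); WM=19
i=14 t=15 v=9: → [15,25),[12,22),[9,19),[6,16); WM=19
i=15 t=8 v=6: DROP (t<19-4); WM=19
i=16 t=22 v=1: → [21,31),[18,28),[15,25); WM=19

6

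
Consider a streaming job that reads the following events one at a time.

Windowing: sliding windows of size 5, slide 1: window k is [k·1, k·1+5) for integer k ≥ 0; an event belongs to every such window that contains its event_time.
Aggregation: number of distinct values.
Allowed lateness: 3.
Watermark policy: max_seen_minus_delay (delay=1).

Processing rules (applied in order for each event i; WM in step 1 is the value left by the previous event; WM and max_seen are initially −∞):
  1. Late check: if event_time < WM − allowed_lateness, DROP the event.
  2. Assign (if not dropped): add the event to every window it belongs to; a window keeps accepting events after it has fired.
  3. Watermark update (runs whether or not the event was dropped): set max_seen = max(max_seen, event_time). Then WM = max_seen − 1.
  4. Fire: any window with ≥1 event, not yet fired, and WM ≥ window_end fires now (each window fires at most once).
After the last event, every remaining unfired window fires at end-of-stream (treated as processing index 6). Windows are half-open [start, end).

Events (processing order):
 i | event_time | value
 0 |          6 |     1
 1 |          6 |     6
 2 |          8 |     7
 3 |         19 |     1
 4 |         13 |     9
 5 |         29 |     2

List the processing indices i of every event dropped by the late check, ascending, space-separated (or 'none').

4

i=0 t=6 v=1: → [6,11),[5,10),[4,9),[3,8),[2,7); WM=5
i=1 t=6 v=6: → [6,11),[5,10),[4,9),[3,8),[2,7); WM=5
i=2 t=8 v=7: → [8,13),[7,12),[6,11),[5,10),[4,9); WM=7; [2,7) fires=2
i=3 t=19 v=1: → [19,24),[18,23),[17,22),[16,21),[15,20); WM=18; [3,8) fires=2 [4,9) fires=3 [5,10) fires=3 [6,11) fires=3 [7,12) fires=1 [8,13) fires=1
i=4 t=13 v=9: DROP (t<18-3); WM=18
i=5 t=29 v=2: → [29,34),[28,33),[27,32),[26,31),[25,30); WM=28; [15,20) fires=1 [16,21) fires=1 [17,22) fires=1 [18,23) fires=1 [19,24) fires=1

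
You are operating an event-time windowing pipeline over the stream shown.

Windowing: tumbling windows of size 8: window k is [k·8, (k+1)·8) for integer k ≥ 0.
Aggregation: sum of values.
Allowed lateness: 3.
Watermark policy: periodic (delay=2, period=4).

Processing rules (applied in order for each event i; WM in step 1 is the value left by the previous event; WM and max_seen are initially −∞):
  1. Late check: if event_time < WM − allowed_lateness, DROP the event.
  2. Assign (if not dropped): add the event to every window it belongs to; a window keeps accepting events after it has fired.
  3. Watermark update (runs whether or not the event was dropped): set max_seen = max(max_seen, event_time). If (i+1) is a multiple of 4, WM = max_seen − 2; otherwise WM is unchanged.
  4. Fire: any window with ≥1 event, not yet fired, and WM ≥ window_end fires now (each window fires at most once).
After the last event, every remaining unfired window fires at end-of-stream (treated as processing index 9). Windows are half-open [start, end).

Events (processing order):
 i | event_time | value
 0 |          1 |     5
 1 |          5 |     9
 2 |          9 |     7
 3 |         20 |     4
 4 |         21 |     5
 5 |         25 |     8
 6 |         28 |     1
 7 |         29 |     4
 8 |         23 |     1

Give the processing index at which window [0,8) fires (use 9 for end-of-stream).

i=0 t=1 v=5: → [0,8); WM=−∞
i=1 t=5 v=9: → [0,8); WM=−∞
i=2 t=9 v=7: → [8,16); WM=−∞
i=3 t=20 v=4: → [16,24); WM=18; [0,8) fires=14 [8,16) fires=7
i=4 t=21 v=5: → [16,24); WM=18
i=5 t=25 v=8: → [24,32); WM=18
i=6 t=28 v=1: → [24,32); WM=18
i=7 t=29 v=4: → [24,32); WM=27; [16,24) fires=9
i=8 t=23 v=1: DROP (t<27-3); WM=27

3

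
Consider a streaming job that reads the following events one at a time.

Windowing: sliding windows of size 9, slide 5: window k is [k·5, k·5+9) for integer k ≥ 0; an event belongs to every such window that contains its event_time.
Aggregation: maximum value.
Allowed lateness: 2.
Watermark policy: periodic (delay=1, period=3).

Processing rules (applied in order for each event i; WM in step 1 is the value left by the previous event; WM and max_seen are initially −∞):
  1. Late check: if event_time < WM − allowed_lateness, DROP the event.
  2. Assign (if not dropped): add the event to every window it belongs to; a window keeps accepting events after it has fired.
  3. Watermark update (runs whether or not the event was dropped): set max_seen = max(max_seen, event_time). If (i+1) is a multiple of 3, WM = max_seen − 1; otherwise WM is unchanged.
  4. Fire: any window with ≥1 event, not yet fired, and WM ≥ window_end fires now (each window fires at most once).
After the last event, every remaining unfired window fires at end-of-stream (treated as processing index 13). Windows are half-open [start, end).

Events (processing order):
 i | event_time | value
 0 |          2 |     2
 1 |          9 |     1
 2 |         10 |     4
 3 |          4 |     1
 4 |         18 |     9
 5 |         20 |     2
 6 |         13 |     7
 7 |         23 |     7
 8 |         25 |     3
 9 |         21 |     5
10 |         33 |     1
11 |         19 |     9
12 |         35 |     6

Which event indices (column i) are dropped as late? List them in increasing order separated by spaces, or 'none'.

3 6 9 11

i=0 t=2 v=2: → [0,9); WM=−∞
i=1 t=9 v=1: → [5,14); WM=−∞
i=2 t=10 v=4: → [10,19),[5,14); WM=9; [0,9) fires=2
i=3 t=4 v=1: DROP (t<9-2); WM=9
i=4 t=18 v=9: → [15,24),[10,19); WM=9
i=5 t=20 v=2: → [20,29),[15,24); WM=19; [5,14) fires=4 [10,19) fires=9
i=6 t=13 v=7: DROP (t<19-2); WM=19
i=7 t=23 v=7: → [20,29),[15,24); WM=19
i=8 t=25 v=3: → [25,34),[20,29); WM=24; [15,24) fires=9
i=9 t=21 v=5: DROP (t<24-2); WM=24
i=10 t=33 v=1: → [30,39),[25,34); WM=24
i=11 t=19 v=9: DROP (t<24-2); WM=32; [20,29) fires=7
i=12 t=35 v=6: → [35,44),[30,39); WM=32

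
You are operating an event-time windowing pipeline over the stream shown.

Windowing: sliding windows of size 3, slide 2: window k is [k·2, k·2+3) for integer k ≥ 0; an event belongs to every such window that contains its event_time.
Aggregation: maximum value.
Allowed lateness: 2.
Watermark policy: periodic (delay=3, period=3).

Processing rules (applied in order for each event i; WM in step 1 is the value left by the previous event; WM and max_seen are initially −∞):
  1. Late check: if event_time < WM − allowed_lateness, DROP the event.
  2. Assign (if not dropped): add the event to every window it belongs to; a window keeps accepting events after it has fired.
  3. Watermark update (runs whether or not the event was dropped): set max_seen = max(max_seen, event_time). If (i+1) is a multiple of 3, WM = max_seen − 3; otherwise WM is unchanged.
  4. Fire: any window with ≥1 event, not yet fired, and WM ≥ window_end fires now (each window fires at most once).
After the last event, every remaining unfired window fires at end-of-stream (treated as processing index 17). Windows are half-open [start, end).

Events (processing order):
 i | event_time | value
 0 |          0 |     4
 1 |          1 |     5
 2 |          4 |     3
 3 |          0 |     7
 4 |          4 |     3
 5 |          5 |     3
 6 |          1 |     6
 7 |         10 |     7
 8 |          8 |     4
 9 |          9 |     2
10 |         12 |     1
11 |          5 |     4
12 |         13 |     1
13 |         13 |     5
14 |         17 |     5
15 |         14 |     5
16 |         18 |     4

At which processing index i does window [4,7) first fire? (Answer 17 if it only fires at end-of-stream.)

i=0 t=0 v=4: → [0,3); WM=−∞
i=1 t=1 v=5: → [0,3); WM=−∞
i=2 t=4 v=3: → [4,7),[2,5); WM=1
i=3 t=0 v=7: → [0,3); WM=1
i=4 t=4 v=3: → [4,7),[2,5); WM=1
i=5 t=5 v=3: → [4,7); WM=2
i=6 t=1 v=6: → [0,3); WM=2
i=7 t=10 v=7: → [10,13),[8,11); WM=2
i=8 t=8 v=4: → [8,11),[6,9); WM=7; [0,3) fires=7 [2,5) fires=3 [4,7) fires=3
i=9 t=9 v=2: → [8,11); WM=7
i=10 t=12 v=1: → [12,15),[10,13); WM=7
i=11 t=5 v=4: → [4,7); WM=9; [6,9) fires=4
i=12 t=13 v=1: → [12,15); WM=9
i=13 t=13 v=5: → [12,15); WM=9
i=14 t=17 v=5: → [16,19); WM=14; [8,11) fires=7 [10,13) fires=7
i=15 t=14 v=5: → [14,17),[12,15); WM=14
i=16 t=18 v=4: → [18,21),[16,19); WM=14

8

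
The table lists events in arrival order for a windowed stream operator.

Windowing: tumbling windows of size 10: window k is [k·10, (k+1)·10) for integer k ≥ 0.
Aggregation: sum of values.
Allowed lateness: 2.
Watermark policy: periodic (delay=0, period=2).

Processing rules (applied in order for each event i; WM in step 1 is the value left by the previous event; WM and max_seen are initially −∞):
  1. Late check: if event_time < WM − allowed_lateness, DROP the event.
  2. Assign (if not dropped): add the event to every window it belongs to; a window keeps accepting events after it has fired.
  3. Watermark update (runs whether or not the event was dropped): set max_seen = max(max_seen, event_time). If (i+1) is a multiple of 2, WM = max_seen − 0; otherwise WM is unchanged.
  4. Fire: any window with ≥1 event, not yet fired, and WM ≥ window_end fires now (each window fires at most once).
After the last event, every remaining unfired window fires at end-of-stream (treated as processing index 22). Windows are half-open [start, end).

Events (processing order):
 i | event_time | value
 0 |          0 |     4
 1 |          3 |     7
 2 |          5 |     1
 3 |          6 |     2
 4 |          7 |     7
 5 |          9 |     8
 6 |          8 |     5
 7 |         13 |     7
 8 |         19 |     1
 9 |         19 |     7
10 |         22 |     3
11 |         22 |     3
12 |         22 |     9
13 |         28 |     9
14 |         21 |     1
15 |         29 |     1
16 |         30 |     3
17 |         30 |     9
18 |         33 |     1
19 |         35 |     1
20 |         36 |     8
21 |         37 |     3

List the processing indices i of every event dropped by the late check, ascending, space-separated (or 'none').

i=0 t=0 v=4: → [0,10); WM=−∞
i=1 t=3 v=7: → [0,10); WM=3
i=2 t=5 v=1: → [0,10); WM=3
i=3 t=6 v=2: → [0,10); WM=6
i=4 t=7 v=7: → [0,10); WM=6
i=5 t=9 v=8: → [0,10); WM=9
i=6 t=8 v=5: → [0,10); WM=9
i=7 t=13 v=7: → [10,20); WM=13; [0,10) fires=34
i=8 t=19 v=1: → [10,20); WM=13
i=9 t=19 v=7: → [10,20); WM=19
i=10 t=22 v=3: → [20,30); WM=19
i=11 t=22 v=3: → [20,30); WM=22; [10,20) fires=15
i=12 t=22 v=9: → [20,30); WM=22
i=13 t=28 v=9: → [20,30); WM=28
i=14 t=21 v=1: DROP (t<28-2); WM=28
i=15 t=29 v=1: → [20,30); WM=29
i=16 t=30 v=3: → [30,40); WM=29
i=17 t=30 v=9: → [30,40); WM=30; [20,30) fires=25
i=18 t=33 v=1: → [30,40); WM=30
i=19 t=35 v=1: → [30,40); WM=35
i=20 t=36 v=8: → [30,40); WM=35
i=21 t=37 v=3: → [30,40); WM=37

14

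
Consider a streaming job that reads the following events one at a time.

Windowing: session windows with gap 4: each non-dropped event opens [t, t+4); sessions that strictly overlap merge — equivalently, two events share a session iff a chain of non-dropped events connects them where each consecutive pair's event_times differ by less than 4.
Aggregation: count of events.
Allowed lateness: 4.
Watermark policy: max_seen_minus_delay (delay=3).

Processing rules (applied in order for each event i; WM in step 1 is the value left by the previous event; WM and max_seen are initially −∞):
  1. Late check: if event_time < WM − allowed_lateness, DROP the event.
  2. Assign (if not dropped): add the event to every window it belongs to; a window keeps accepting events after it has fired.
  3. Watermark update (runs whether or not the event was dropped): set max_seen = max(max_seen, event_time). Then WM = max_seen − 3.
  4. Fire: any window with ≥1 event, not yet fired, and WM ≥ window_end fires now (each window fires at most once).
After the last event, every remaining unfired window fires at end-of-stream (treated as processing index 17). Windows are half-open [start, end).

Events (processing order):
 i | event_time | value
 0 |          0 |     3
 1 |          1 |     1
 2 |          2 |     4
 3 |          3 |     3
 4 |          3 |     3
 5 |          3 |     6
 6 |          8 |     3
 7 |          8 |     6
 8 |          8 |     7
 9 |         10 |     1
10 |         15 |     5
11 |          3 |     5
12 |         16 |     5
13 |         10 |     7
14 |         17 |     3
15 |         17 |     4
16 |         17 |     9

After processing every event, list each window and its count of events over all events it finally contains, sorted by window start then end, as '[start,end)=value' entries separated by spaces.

[0,7)=6 [8,14)=5 [15,21)=5

i=0 t=0 v=3: → [0,4); WM=-3
i=1 t=1 v=1: → [0,5); WM=-2
i=2 t=2 v=4: → [0,6); WM=-1
i=3 t=3 v=3: → [0,7); WM=0
i=4 t=3 v=3: → [0,7); WM=0
i=5 t=3 v=6: → [0,7); WM=0
i=6 t=8 v=3: → [8,12); WM=5
i=7 t=8 v=6: → [8,12); WM=5
i=8 t=8 v=7: → [8,12); WM=5
i=9 t=10 v=1: → [8,14); WM=7
i=10 t=15 v=5: → [15,19); WM=12
i=11 t=3 v=5: DROP (t<12-4); WM=12
i=12 t=16 v=5: → [15,20); WM=13
i=13 t=10 v=7: → [8,14); WM=13
i=14 t=17 v=3: → [15,21); WM=14
i=15 t=17 v=4: → [15,21); WM=14
i=16 t=17 v=9: → [15,21); WM=14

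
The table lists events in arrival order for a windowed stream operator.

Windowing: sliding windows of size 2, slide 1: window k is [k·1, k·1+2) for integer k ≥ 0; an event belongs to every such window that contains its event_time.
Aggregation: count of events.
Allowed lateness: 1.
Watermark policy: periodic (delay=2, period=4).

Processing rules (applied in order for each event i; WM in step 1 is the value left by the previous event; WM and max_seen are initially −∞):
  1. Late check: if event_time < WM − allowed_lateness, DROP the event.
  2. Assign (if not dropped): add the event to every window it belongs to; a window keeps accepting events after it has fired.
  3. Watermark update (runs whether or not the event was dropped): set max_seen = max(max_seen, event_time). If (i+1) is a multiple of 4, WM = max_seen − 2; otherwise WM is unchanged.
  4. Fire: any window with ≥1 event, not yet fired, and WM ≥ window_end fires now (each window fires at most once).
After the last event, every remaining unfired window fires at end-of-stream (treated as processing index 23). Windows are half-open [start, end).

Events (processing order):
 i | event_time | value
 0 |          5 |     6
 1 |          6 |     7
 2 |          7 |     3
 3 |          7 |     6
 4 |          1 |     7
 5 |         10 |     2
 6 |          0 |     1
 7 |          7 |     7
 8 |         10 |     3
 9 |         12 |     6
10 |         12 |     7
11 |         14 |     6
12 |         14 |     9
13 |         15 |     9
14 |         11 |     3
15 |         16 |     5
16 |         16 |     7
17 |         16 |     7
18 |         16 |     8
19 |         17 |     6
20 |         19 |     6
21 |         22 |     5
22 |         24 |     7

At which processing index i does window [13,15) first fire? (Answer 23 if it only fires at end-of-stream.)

19

i=0 t=5 v=6: → [5,7),[4,6); WM=−∞
i=1 t=6 v=7: → [6,8),[5,7); WM=−∞
i=2 t=7 v=3: → [7,9),[6,8); WM=−∞
i=3 t=7 v=6: → [7,9),[6,8); WM=5
i=4 t=1 v=7: DROP (t<5-1); WM=5
i=5 t=10 v=2: → [10,12),[9,11); WM=5
i=6 t=0 v=1: DROP (t<5-1); WM=5
i=7 t=7 v=7: → [7,9),[6,8); WM=8; [4,6) fires=1 [5,7) fires=2 [6,8) fires=4
i=8 t=10 v=3: → [10,12),[9,11); WM=8
i=9 t=12 v=6: → [12,14),[11,13); WM=8
i=10 t=12 v=7: → [12,14),[11,13); WM=8
i=11 t=14 v=6: → [14,16),[13,15); WM=12; [7,9) fires=3 [9,11) fires=2 [10,12) fires=2
i=12 t=14 v=9: → [14,16),[13,15); WM=12
i=13 t=15 v=9: → [15,17),[14,16); WM=12
i=14 t=11 v=3: → [11,13),[10,12); WM=12
i=15 t=16 v=5: → [16,18),[15,17); WM=14; [11,13) fires=3 [12,14) fires=2
i=16 t=16 v=7: → [16,18),[15,17); WM=14
i=17 t=16 v=7: → [16,18),[15,17); WM=14
i=18 t=16 v=8: → [16,18),[15,17); WM=14
i=19 t=17 v=6: → [17,19),[16,18); WM=15; [13,15) fires=2
i=20 t=19 v=6: → [19,21),[18,20); WM=15
i=21 t=22 v=5: → [22,24),[21,23); WM=15
i=22 t=24 v=7: → [24,26),[23,25); WM=15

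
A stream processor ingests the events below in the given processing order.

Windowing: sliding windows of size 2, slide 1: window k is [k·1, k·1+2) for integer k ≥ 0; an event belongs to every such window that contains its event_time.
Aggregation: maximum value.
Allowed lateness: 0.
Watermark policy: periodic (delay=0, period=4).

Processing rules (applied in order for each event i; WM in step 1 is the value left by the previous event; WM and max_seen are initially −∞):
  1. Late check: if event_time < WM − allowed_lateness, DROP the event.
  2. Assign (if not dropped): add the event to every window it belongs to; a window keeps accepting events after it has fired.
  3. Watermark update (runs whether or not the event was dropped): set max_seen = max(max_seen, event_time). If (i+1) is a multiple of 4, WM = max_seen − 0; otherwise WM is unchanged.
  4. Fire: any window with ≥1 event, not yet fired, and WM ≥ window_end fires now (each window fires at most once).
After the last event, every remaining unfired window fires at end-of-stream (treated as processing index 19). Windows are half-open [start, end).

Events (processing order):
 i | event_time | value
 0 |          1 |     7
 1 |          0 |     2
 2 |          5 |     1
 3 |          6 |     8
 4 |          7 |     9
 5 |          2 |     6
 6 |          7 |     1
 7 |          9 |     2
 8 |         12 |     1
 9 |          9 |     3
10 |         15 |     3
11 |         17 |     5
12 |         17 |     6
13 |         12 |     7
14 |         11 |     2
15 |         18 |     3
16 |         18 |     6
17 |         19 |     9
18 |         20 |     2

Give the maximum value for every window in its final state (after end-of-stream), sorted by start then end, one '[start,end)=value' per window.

[0,2)=7 [1,3)=7 [4,6)=1 [5,7)=8 [6,8)=9 [7,9)=9 [8,10)=3 [9,11)=3 [11,13)=1 [12,14)=1 [14,16)=3 [15,17)=3 [16,18)=6 [17,19)=6 [18,20)=9 [19,21)=9 [20,22)=2

i=0 t=1 v=7: → [1,3),[0,2); WM=−∞
i=1 t=0 v=2: → [0,2); WM=−∞
i=2 t=5 v=1: → [5,7),[4,6); WM=−∞
i=3 t=6 v=8: → [6,8),[5,7); WM=6; [0,2) fires=7 [1,3) fires=7 [4,6) fires=1
i=4 t=7 v=9: → [7,9),[6,8); WM=6
i=5 t=2 v=6: DROP (t<6-0); WM=6
i=6 t=7 v=1: → [7,9),[6,8); WM=6
i=7 t=9 v=2: → [9,11),[8,10); WM=9; [5,7) fires=8 [6,8) fires=9 [7,9) fires=9
i=8 t=12 v=1: → [12,14),[11,13); WM=9
i=9 t=9 v=3: → [9,11),[8,10); WM=9
i=10 t=15 v=3: → [15,17),[14,16); WM=9
i=11 t=17 v=5: → [17,19),[16,18); WM=17; [8,10) fires=3 [9,11) fires=3 [11,13) fires=1 [12,14) fires=1 [14,16) fires=3 [15,17) fires=3
i=12 t=17 v=6: → [17,19),[16,18); WM=17
i=13 t=12 v=7: DROP (t<17-0); WM=17
i=14 t=11 v=2: DROP (t<17-0); WM=17
i=15 t=18 v=3: → [18,20),[17,19); WM=18; [16,18) fires=6
i=16 t=18 v=6: → [18,20),[17,19); WM=18
i=17 t=19 v=9: → [19,21),[18,20); WM=18
i=18 t=20 v=2: → [20,22),[19,21); WM=18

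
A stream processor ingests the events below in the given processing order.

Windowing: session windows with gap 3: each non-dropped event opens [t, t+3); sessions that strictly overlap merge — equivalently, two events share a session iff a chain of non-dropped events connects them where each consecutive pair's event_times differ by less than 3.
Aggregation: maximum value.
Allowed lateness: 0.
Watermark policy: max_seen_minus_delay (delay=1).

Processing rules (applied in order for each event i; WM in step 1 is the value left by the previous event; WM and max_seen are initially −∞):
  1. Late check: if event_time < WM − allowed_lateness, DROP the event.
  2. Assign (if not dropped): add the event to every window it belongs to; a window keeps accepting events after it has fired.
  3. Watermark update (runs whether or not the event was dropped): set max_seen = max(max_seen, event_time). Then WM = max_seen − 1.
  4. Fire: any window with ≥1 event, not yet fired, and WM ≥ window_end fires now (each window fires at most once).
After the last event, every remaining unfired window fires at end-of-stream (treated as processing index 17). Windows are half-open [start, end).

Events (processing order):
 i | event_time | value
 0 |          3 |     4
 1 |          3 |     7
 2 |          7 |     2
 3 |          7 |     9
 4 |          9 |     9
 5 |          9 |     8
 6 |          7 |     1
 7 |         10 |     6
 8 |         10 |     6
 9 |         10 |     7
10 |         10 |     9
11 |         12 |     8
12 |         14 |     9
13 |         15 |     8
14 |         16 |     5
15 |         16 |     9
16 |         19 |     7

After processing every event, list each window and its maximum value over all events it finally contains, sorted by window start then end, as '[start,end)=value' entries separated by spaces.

i=0 t=3 v=4: → [3,6); WM=2
i=1 t=3 v=7: → [3,6); WM=2
i=2 t=7 v=2: → [7,10); WM=6
i=3 t=7 v=9: → [7,10); WM=6
i=4 t=9 v=9: → [7,12); WM=8
i=5 t=9 v=8: → [7,12); WM=8
i=6 t=7 v=1: DROP (t<8-0); WM=8
i=7 t=10 v=6: → [7,13); WM=9
i=8 t=10 v=6: → [7,13); WM=9
i=9 t=10 v=7: → [7,13); WM=9
i=10 t=10 v=9: → [7,13); WM=9
i=11 t=12 v=8: → [7,15); WM=11
i=12 t=14 v=9: → [7,17); WM=13
i=13 t=15 v=8: → [7,18); WM=14
i=14 t=16 v=5: → [7,19); WM=15
i=15 t=16 v=9: → [7,19); WM=15
i=16 t=19 v=7: → [19,22); WM=18

[3,6)=7 [7,19)=9 [19,22)=7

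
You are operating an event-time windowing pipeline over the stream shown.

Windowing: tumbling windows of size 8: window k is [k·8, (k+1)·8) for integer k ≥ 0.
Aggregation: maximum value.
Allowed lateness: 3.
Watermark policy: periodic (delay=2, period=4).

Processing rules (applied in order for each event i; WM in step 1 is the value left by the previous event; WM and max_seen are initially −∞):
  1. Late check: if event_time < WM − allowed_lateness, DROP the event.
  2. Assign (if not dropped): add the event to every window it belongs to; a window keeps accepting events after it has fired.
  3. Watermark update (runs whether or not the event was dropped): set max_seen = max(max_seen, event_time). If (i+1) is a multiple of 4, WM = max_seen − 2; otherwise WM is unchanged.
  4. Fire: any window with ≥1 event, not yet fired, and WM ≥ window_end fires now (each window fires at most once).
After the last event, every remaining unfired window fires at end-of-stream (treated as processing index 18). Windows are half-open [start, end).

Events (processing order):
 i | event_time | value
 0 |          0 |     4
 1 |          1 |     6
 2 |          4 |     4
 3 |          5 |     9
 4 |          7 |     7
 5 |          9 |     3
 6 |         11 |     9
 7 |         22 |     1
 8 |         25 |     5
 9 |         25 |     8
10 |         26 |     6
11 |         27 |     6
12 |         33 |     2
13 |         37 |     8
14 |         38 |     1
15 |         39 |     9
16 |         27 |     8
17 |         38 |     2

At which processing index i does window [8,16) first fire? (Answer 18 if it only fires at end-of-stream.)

7

i=0 t=0 v=4: → [0,8); WM=−∞
i=1 t=1 v=6: → [0,8); WM=−∞
i=2 t=4 v=4: → [0,8); WM=−∞
i=3 t=5 v=9: → [0,8); WM=3
i=4 t=7 v=7: → [0,8); WM=3
i=5 t=9 v=3: → [8,16); WM=3
i=6 t=11 v=9: → [8,16); WM=3
i=7 t=22 v=1: → [16,24); WM=20; [0,8) fires=9 [8,16) fires=9
i=8 t=25 v=5: → [24,32); WM=20
i=9 t=25 v=8: → [24,32); WM=20
i=10 t=26 v=6: → [24,32); WM=20
i=11 t=27 v=6: → [24,32); WM=25; [16,24) fires=1
i=12 t=33 v=2: → [32,40); WM=25
i=13 t=37 v=8: → [32,40); WM=25
i=14 t=38 v=1: → [32,40); WM=25
i=15 t=39 v=9: → [32,40); WM=37; [24,32) fires=8
i=16 t=27 v=8: DROP (t<37-3); WM=37
i=17 t=38 v=2: → [32,40); WM=37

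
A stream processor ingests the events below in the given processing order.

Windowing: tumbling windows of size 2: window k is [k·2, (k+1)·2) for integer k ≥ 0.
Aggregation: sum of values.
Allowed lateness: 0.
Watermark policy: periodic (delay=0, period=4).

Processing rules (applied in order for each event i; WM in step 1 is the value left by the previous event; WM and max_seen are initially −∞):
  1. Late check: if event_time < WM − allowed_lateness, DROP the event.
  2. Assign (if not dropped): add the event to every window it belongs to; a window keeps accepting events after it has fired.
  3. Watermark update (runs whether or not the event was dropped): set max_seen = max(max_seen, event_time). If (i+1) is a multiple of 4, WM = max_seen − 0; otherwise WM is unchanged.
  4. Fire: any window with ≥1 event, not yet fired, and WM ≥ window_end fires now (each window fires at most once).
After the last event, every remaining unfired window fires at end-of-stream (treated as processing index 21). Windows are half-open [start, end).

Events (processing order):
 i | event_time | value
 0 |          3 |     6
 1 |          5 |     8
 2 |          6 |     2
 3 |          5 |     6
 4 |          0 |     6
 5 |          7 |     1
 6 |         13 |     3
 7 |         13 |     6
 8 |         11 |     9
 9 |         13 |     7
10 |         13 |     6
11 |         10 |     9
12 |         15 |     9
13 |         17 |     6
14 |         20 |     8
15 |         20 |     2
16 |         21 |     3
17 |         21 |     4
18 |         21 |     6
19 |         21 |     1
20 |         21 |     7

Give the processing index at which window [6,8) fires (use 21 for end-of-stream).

i=0 t=3 v=6: → [2,4); WM=−∞
i=1 t=5 v=8: → [4,6); WM=−∞
i=2 t=6 v=2: → [6,8); WM=−∞
i=3 t=5 v=6: → [4,6); WM=6; [2,4) fires=6 [4,6) fires=14
i=4 t=0 v=6: DROP (t<6-0); WM=6
i=5 t=7 v=1: → [6,8); WM=6
i=6 t=13 v=3: → [12,14); WM=6
i=7 t=13 v=6: → [12,14); WM=13; [6,8) fires=3
i=8 t=11 v=9: DROP (t<13-0); WM=13
i=9 t=13 v=7: → [12,14); WM=13
i=10 t=13 v=6: → [12,14); WM=13
i=11 t=10 v=9: DROP (t<13-0); WM=13
i=12 t=15 v=9: → [14,16); WM=13
i=13 t=17 v=6: → [16,18); WM=13
i=14 t=20 v=8: → [20,22); WM=13
i=15 t=20 v=2: → [20,22); WM=20; [12,14) fires=22 [14,16) fires=9 [16,18) fires=6
i=16 t=21 v=3: → [20,22); WM=20
i=17 t=21 v=4: → [20,22); WM=20
i=18 t=21 v=6: → [20,22); WM=20
i=19 t=21 v=1: → [20,22); WM=21
i=20 t=21 v=7: → [20,22); WM=21

7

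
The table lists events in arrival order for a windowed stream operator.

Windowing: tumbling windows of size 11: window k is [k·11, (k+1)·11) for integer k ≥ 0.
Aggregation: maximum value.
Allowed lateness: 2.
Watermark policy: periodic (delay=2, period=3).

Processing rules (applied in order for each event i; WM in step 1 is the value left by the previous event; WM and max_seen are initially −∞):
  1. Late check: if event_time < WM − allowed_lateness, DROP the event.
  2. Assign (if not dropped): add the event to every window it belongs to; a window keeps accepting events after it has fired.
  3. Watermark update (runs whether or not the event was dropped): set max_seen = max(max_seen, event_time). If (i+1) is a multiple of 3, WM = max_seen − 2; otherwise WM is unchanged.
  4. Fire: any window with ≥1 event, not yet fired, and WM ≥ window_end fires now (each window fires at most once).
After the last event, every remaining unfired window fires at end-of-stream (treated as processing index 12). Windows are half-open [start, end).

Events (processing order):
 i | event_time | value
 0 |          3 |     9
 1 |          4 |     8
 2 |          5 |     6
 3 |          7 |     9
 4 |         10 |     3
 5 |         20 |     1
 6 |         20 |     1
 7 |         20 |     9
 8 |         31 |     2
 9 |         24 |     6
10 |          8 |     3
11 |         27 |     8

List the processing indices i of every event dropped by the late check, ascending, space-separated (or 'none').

i=0 t=3 v=9: → [0,11); WM=−∞
i=1 t=4 v=8: → [0,11); WM=−∞
i=2 t=5 v=6: → [0,11); WM=3
i=3 t=7 v=9: → [0,11); WM=3
i=4 t=10 v=3: → [0,11); WM=3
i=5 t=20 v=1: → [11,22); WM=18; [0,11) fires=9
i=6 t=20 v=1: → [11,22); WM=18
i=7 t=20 v=9: → [11,22); WM=18
i=8 t=31 v=2: → [22,33); WM=29; [11,22) fires=9
i=9 t=24 v=6: DROP (t<29-2); WM=29
i=10 t=8 v=3: DROP (t<29-2); WM=29
i=11 t=27 v=8: → [22,33); WM=29

9 10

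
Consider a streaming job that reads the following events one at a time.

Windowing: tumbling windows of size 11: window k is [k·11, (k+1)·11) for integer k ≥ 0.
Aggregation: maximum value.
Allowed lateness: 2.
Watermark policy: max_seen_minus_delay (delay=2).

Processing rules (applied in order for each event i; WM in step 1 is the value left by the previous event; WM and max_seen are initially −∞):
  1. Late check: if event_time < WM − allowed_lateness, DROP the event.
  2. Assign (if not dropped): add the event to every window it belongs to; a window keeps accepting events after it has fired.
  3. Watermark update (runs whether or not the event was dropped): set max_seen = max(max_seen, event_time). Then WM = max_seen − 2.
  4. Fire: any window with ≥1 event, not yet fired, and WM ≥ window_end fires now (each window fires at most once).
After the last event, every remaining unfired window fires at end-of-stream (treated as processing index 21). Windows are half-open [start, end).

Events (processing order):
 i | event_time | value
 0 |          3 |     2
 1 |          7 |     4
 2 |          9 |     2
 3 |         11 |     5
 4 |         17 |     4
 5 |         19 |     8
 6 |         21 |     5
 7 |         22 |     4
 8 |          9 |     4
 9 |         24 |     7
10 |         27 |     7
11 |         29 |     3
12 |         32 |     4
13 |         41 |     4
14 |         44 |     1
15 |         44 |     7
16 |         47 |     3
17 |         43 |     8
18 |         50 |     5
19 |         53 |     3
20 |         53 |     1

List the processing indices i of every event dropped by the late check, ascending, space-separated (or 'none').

i=0 t=3 v=2: → [0,11); WM=1
i=1 t=7 v=4: → [0,11); WM=5
i=2 t=9 v=2: → [0,11); WM=7
i=3 t=11 v=5: → [11,22); WM=9
i=4 t=17 v=4: → [11,22); WM=15; [0,11) fires=4
i=5 t=19 v=8: → [11,22); WM=17
i=6 t=21 v=5: → [11,22); WM=19
i=7 t=22 v=4: → [22,33); WM=20
i=8 t=9 v=4: DROP (t<20-2); WM=20
i=9 t=24 v=7: → [22,33); WM=22; [11,22) fires=8
i=10 t=27 v=7: → [22,33); WM=25
i=11 t=29 v=3: → [22,33); WM=27
i=12 t=32 v=4: → [22,33); WM=30
i=13 t=41 v=4: → [33,44); WM=39; [22,33) fires=7
i=14 t=44 v=1: → [44,55); WM=42
i=15 t=44 v=7: → [44,55); WM=42
i=16 t=47 v=3: → [44,55); WM=45; [33,44) fires=4
i=17 t=43 v=8: → [33,44); WM=45
i=18 t=50 v=5: → [44,55); WM=48
i=19 t=53 v=3: → [44,55); WM=51
i=20 t=53 v=1: → [44,55); WM=51

8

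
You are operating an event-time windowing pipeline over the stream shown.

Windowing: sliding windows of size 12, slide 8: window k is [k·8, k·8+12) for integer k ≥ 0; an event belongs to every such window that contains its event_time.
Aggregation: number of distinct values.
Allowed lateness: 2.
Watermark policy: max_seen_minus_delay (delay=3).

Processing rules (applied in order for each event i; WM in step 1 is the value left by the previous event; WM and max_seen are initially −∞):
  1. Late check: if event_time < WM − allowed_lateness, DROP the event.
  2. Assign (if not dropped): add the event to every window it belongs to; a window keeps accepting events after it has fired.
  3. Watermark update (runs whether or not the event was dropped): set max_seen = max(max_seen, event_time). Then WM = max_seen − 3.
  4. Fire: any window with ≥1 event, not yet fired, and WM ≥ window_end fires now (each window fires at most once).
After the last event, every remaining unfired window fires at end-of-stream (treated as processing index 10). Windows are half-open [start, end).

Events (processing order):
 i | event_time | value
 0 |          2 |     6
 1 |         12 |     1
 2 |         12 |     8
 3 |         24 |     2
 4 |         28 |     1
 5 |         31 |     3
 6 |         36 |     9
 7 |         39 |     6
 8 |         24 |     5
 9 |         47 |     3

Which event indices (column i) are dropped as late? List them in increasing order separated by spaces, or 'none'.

i=0 t=2 v=6: → [0,12); WM=-1
i=1 t=12 v=1: → [8,20); WM=9
i=2 t=12 v=8: → [8,20); WM=9
i=3 t=24 v=2: → [24,36),[16,28); WM=21; [0,12) fires=1 [8,20) fires=2
i=4 t=28 v=1: → [24,36); WM=25
i=5 t=31 v=3: → [24,36); WM=28; [16,28) fires=1
i=6 t=36 v=9: → [32,44); WM=33
i=7 t=39 v=6: → [32,44); WM=36; [24,36) fires=3
i=8 t=24 v=5: DROP (t<36-2); WM=36
i=9 t=47 v=3: → [40,52); WM=44; [32,44) fires=2

8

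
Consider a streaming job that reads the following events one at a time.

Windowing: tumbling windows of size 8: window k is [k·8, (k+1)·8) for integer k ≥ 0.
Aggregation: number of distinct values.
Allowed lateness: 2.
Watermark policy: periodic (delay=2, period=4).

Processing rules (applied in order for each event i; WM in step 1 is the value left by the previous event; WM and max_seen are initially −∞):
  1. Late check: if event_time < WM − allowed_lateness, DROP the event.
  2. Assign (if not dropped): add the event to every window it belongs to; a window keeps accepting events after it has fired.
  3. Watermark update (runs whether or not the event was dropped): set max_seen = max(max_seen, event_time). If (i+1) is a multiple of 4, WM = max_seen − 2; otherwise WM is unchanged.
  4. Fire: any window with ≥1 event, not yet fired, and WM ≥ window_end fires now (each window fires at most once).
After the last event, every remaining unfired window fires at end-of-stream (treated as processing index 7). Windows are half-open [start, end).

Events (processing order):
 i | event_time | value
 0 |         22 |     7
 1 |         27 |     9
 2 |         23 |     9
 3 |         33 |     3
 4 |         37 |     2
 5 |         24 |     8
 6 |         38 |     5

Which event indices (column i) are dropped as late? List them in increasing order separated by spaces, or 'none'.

i=0 t=22 v=7: → [16,24); WM=−∞
i=1 t=27 v=9: → [24,32); WM=−∞
i=2 t=23 v=9: → [16,24); WM=−∞
i=3 t=33 v=3: → [32,40); WM=31; [16,24) fires=2
i=4 t=37 v=2: → [32,40); WM=31
i=5 t=24 v=8: DROP (t<31-2); WM=31
i=6 t=38 v=5: → [32,40); WM=31

5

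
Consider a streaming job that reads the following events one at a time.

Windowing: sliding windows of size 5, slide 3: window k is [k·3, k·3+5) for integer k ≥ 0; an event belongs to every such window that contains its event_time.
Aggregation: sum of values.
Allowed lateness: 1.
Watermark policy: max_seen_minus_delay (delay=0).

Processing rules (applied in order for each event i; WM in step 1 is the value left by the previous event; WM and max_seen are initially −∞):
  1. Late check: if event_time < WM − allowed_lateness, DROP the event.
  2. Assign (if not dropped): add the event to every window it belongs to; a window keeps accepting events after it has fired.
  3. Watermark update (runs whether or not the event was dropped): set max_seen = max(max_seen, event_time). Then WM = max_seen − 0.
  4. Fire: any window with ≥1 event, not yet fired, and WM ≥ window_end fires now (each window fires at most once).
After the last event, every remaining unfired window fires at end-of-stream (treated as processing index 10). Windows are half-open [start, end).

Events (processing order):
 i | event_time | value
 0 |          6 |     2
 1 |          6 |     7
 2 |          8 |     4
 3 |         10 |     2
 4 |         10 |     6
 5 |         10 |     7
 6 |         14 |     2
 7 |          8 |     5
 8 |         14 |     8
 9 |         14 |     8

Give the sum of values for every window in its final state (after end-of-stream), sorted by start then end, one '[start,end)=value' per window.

[3,8)=9 [6,11)=28 [9,14)=15 [12,17)=18

i=0 t=6 v=2: → [6,11),[3,8); WM=6
i=1 t=6 v=7: → [6,11),[3,8); WM=6
i=2 t=8 v=4: → [6,11); WM=8; [3,8) fires=9
i=3 t=10 v=2: → [9,14),[6,11); WM=10
i=4 t=10 v=6: → [9,14),[6,11); WM=10
i=5 t=10 v=7: → [9,14),[6,11); WM=10
i=6 t=14 v=2: → [12,17); WM=14; [6,11) fires=28 [9,14) fires=15
i=7 t=8 v=5: DROP (t<14-1); WM=14
i=8 t=14 v=8: → [12,17); WM=14
i=9 t=14 v=8: → [12,17); WM=14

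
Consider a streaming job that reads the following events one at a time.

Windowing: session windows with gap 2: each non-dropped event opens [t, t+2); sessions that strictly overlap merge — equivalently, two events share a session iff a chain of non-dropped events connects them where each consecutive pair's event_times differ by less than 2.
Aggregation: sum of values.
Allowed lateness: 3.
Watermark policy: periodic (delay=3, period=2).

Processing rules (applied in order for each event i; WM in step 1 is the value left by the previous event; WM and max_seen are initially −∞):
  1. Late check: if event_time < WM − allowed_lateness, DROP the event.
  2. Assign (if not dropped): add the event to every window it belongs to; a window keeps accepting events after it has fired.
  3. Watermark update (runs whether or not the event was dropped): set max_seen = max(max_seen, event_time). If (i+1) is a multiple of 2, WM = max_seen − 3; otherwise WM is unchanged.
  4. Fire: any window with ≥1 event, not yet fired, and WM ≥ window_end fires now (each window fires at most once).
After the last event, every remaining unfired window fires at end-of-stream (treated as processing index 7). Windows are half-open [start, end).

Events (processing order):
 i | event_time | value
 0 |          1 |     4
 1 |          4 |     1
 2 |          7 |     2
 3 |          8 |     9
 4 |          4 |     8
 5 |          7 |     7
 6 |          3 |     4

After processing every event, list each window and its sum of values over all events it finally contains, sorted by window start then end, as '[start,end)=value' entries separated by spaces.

[1,3)=4 [3,6)=13 [7,10)=18

i=0 t=1 v=4: → [1,3); WM=−∞
i=1 t=4 v=1: → [4,6); WM=1
i=2 t=7 v=2: → [7,9); WM=1
i=3 t=8 v=9: → [7,10); WM=5
i=4 t=4 v=8: → [4,6); WM=5
i=5 t=7 v=7: → [7,10); WM=5
i=6 t=3 v=4: → [3,6); WM=5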